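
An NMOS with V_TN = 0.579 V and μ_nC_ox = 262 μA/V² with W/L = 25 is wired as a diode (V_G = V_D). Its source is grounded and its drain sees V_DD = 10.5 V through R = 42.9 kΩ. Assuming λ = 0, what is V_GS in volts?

With gate tied to drain, V_GS = V_DS ≥ V_GS − V_TN, so the device is in saturation.
k_n = μ_nC_ox · (W/L) = 6.55 mA/V².
KCL at the drain: ½ k_n (V_GS − V_TN)² = (V_DD − V_GS)/R.
Let x = V_GS − 0.579. Then 140 x² + x − 9.921 = 0, giving x = 0.262 V (positive root), so V_GS = 0.841 V.
I_D = (V_DD − V_GS)/R = (10.5 − 0.841) / 42.9 = 0.225 mA.

V_GS = 0.841 V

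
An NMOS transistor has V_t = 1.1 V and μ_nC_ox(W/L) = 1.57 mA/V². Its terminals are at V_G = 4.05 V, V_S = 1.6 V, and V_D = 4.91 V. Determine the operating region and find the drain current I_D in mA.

V_GS = V_G − V_S = 4.05 − 1.6 = 2.45 V; V_DS = V_D − V_S = 4.91 − 1.6 = 3.31 V.
V_ov = V_GS − V_t = 2.45 − 1.1 = 1.35 V.
Since V_DS = 3.31 V ≥ V_ov = 1.35 V, the device is in saturation.
I_D = ½ k_n V_ov² = 0.5 × 1.57 × 1.35² = 1.43 mA.

Saturation; I_D = 1.43 mA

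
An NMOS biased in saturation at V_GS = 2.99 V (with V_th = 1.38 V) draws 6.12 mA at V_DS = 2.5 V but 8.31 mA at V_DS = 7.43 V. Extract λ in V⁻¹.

λ = 0.0887 V⁻¹

With V_GS fixed, I_D ∝ (1 + λ V_DS) in saturation, so I_D2/I_D1 = (1 + λ V_DS2)/(1 + λ V_DS1).
8.31/6.12 = 1.358 = (1 + 7.43 λ)/(1 + 2.5 λ).
Solving: λ (I_D1 V_DS2 − I_D2 V_DS1) = I_D2 − I_D1, so λ = (8.31 − 6.12) / (6.12 × 7.43 − 8.31 × 2.5) = 2.19 / 24.7 = 0.0887 V⁻¹.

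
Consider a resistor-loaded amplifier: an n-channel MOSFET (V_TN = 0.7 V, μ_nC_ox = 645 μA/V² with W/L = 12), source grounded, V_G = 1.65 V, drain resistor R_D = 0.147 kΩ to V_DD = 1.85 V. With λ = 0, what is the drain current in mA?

V_GS = V_G = 1.65 V, so V_ov = 1.65 − 0.7 = 0.95 V.
k_n = μ_nC_ox · (W/L) = 7.74 mA/V².
Assume saturation: I_D = ½ k_n V_ov² = 0.5 × 7.74 × 0.95² = 3.49 mA, giving V_DS = V_DD − I_D R_D = 1.85 − 3.49 × 0.147 = 1.34 V.
V_DS = 1.34 V ≥ V_ov = 0.95 V, confirming saturation.

I_D = 3.49 mA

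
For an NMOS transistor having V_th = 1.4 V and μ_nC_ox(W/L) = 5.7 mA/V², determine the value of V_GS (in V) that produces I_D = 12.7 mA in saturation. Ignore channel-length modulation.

In saturation I_D = ½ k_n (V_GS − V_th)², so V_GS − V_th = √(2 I_D / k_n) = √(2 × 12.7 / 5.7) = 2.11 V.
V_GS = 1.4 + 2.11 = 3.51 V.

V_GS = 3.51 V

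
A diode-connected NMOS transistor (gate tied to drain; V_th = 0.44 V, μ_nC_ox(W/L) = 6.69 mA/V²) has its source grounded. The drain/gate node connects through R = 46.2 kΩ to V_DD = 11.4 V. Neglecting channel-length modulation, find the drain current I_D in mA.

With gate tied to drain, V_GS = V_DS ≥ V_GS − V_th, so the device is in saturation.
KCL at the drain: ½ k_n (V_GS − V_th)² = (V_DD − V_GS)/R.
Let x = V_GS − 0.44. Then 155 x² + x − 10.96 = 0, giving x = 0.263 V (positive root), so V_GS = 0.703 V.
I_D = (V_DD − V_GS)/R = (11.4 − 0.703) / 46.2 = 0.232 mA.

I_D = 0.232 mA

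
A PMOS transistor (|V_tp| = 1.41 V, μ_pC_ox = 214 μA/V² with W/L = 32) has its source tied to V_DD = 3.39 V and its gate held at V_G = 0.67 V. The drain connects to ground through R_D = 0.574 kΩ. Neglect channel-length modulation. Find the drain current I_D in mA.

V_SG = V_DD − V_G = 3.39 − 0.67 = 2.72 V, so V_ov = 2.72 − 1.41 = 1.31 V.
k_p = μ_pC_ox · (W/L) = 6.848 mA/V².
Assume saturation: I_D = ½ k_p V_ov² = 0.5 × 6.848 × 1.31² = 5.88 mA, giving V_SD = V_DD − I_D R_D = 3.39 − 5.88 × 0.574 = 0.0172 V.
But 0.0172 V < V_ov = 1.31 V, so the device is actually in triode.
In triode I_D = k_p[V_ov V_SD − ½ V_SD²] and I_D = (V_DD − V_SD)/R_D. Equating: 1.97 V_SD² − 6.149 V_SD + 3.39 = 0, giving V_SD = 0.714 V (the root below V_ov).
I_D = (3.39 − 0.714) / 0.574 = 4.66 mA.

I_D = 4.66 mA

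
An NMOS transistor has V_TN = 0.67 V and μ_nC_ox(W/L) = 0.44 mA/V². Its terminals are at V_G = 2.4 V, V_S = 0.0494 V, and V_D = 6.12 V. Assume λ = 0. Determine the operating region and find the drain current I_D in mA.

Saturation; I_D = 0.621 mA

V_GS = V_G − V_S = 2.4 − 0.0494 = 2.35 V; V_DS = V_D − V_S = 6.12 − 0.0494 = 6.07 V.
V_ov = V_GS − V_TN = 2.35 − 0.67 = 1.68 V.
Since V_DS = 6.07 V ≥ V_ov = 1.68 V, the device is in saturation.
I_D = ½ k_n V_ov² = 0.5 × 0.44 × 1.68² = 0.621 mA.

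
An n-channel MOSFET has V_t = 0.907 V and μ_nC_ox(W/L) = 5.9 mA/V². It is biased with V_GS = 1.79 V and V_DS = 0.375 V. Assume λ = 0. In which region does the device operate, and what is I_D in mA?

Triode; I_D = 1.54 mA

V_ov = V_GS − V_t = 1.79 − 0.907 = 0.883 V.
Since V_DS = 0.375 V < V_ov = 0.883 V, the device is in the triode region.
I_D = k_n [V_ov · V_DS − ½ V_DS²] = 5.9 × [0.883 × 0.375 − 0.5 × 0.375²] = 1.54 mA.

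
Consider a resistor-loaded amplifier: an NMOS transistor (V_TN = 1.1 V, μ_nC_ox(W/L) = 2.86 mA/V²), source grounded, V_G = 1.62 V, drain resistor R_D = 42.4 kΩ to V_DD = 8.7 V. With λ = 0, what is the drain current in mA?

V_GS = V_G = 1.62 V, so V_ov = 1.62 − 1.1 = 0.52 V.
Assume saturation: I_D = ½ k_n V_ov² = 0.5 × 2.86 × 0.52² = 0.387 mA, giving V_DS = V_DD − I_D R_D = 8.7 − 0.387 × 42.4 = -7.69 V.
But -7.69 V < V_ov = 0.52 V, so the device is actually in triode.
In triode I_D = k_n[V_ov V_DS − ½ V_DS²] and I_D = (V_DD − V_DS)/R_D. Equating: 60.6 V_DS² − 64.06 V_DS + 8.7 = 0, giving V_DS = 0.16 V (the root below V_ov).
I_D = (8.7 − 0.16) / 42.4 = 0.201 mA.

I_D = 0.201 mA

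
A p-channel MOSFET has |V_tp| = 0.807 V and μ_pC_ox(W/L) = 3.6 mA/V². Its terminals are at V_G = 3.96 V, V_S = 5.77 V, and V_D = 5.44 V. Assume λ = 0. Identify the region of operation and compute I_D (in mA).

V_SG = V_S − V_G = 5.77 − 3.96 = 1.81 V; V_SD = V_S − V_D = 5.77 − 5.44 = 0.33 V.
V_ov = V_SG − |V_tp| = 1.81 − 0.807 = 1 V.
Since V_SD = 0.33 V < V_ov = 1 V, the device is in the triode region.
I_D = k_p [V_ov · V_SD − ½ V_SD²] = 3.6 × [1 × 0.33 − 0.5 × 0.33²] = 0.996 mA.

Triode; I_D = 0.996 mA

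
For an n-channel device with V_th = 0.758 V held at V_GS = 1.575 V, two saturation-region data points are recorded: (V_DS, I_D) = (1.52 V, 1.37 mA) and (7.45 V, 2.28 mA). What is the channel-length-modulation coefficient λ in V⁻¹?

With V_GS fixed, I_D ∝ (1 + λ V_DS) in saturation, so I_D2/I_D1 = (1 + λ V_DS2)/(1 + λ V_DS1).
2.28/1.37 = 1.664 = (1 + 7.45 λ)/(1 + 1.52 λ).
Solving: λ (I_D1 V_DS2 − I_D2 V_DS1) = I_D2 − I_D1, so λ = (2.28 − 1.37) / (1.37 × 7.45 − 2.28 × 1.52) = 0.91 / 6.74 = 0.135 V⁻¹.

λ = 0.135 V⁻¹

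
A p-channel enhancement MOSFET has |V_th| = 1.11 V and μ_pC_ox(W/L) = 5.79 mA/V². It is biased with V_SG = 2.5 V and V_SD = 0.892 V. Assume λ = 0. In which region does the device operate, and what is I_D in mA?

Triode; I_D = 4.88 mA

V_ov = V_SG − |V_th| = 2.5 − 1.11 = 1.39 V.
Since V_SD = 0.892 V < V_ov = 1.39 V, the device is in the triode region.
I_D = k_p [V_ov · V_SD − ½ V_SD²] = 5.79 × [1.39 × 0.892 − 0.5 × 0.892²] = 4.88 mA.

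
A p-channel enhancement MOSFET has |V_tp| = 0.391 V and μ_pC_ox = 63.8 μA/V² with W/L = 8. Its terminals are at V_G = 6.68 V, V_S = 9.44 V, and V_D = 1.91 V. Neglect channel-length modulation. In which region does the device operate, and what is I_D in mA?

V_SG = V_S − V_G = 9.44 − 6.68 = 2.76 V; V_SD = V_S − V_D = 9.44 − 1.91 = 7.53 V.
k_p = μ_pC_ox · (W/L) = 0.5104 mA/V².
V_ov = V_SG − |V_tp| = 2.76 − 0.391 = 2.37 V.
Since V_SD = 7.53 V ≥ V_ov = 2.37 V, the device is in saturation.
I_D = ½ k_p V_ov² = 0.5 × 0.5104 × 2.37² = 1.43 mA.

Saturation; I_D = 1.43 mA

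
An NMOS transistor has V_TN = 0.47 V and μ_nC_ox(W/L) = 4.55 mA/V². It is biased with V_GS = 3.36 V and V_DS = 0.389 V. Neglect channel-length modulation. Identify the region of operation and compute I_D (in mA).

V_ov = V_GS − V_TN = 3.36 − 0.47 = 2.89 V.
Since V_DS = 0.389 V < V_ov = 2.89 V, the device is in the triode region.
I_D = k_n [V_ov · V_DS − ½ V_DS²] = 4.55 × [2.89 × 0.389 − 0.5 × 0.389²] = 4.77 mA.

Triode; I_D = 4.77 mA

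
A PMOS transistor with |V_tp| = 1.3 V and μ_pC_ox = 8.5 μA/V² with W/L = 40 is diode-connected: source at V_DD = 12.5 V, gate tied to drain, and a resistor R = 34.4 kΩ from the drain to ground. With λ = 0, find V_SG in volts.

With gate tied to drain, V_SG = V_SD ≥ V_SG − |V_tp|, so the device is in saturation.
k_p = μ_pC_ox · (W/L) = 0.34 mA/V².
KCL at the drain: ½ k_p (V_SG − |V_tp|)² = (V_DD − V_SG)/R.
Let x = V_SG − 1.3. Then 5.85 x² + x − 11.2 = 0, giving x = 1.3 V (positive root), so V_SG = 2.6 V.
I_D = (V_DD − V_SG)/R = (12.5 − 2.6) / 34.4 = 0.288 mA.

V_SG = 2.60 V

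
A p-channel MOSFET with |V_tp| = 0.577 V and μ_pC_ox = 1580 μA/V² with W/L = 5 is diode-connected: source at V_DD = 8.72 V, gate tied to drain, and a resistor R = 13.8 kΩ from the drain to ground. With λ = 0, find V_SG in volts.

V_SG = 0.954 V

With gate tied to drain, V_SG = V_SD ≥ V_SG − |V_tp|, so the device is in saturation.
k_p = μ_pC_ox · (W/L) = 7.9 mA/V².
KCL at the drain: ½ k_p (V_SG − |V_tp|)² = (V_DD − V_SG)/R.
Let x = V_SG − 0.577. Then 54.5 x² + x − 8.143 = 0, giving x = 0.377 V (positive root), so V_SG = 0.954 V.
I_D = (V_DD − V_SG)/R = (8.72 − 0.954) / 13.8 = 0.563 mA.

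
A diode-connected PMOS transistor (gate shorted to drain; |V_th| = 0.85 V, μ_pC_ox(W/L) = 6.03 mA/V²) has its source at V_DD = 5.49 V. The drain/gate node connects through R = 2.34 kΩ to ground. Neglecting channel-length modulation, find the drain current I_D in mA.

I_D = 1.67 mA

With gate tied to drain, V_SG = V_SD ≥ V_SG − |V_th|, so the device is in saturation.
KCL at the drain: ½ k_p (V_SG − |V_th|)² = (V_DD − V_SG)/R.
Let x = V_SG − 0.85. Then 7.06 x² + x − 4.64 = 0, giving x = 0.743 V (positive root), so V_SG = 1.59 V.
I_D = (V_DD − V_SG)/R = (5.49 − 1.59) / 2.34 = 1.67 mA.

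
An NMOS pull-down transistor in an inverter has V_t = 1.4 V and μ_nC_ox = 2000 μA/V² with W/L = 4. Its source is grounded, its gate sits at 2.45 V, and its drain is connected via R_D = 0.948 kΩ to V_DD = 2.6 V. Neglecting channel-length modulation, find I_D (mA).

V_GS = V_G = 2.45 V, so V_ov = 2.45 − 1.4 = 1.05 V.
k_n = μ_nC_ox · (W/L) = 8 mA/V².
Assume saturation: I_D = ½ k_n V_ov² = 0.5 × 8 × 1.05² = 4.41 mA, giving V_DS = V_DD − I_D R_D = 2.6 − 4.41 × 0.948 = -1.58 V.
But -1.58 V < V_ov = 1.05 V, so the device is actually in triode.
In triode I_D = k_n[V_ov V_DS − ½ V_DS²] and I_D = (V_DD − V_DS)/R_D. Equating: 3.79 V_DS² − 8.963 V_DS + 2.6 = 0, giving V_DS = 0.339 V (the root below V_ov).
I_D = (2.6 − 0.339) / 0.948 = 2.39 mA.

I_D = 2.39 mA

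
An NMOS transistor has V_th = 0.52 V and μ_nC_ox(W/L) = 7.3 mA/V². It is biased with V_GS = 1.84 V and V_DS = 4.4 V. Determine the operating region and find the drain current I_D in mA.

V_ov = V_GS − V_th = 1.84 − 0.52 = 1.32 V.
Since V_DS = 4.4 V ≥ V_ov = 1.32 V, the device is in saturation.
I_D = ½ k_n V_ov² = 0.5 × 7.3 × 1.32² = 6.36 mA.

Saturation; I_D = 6.36 mA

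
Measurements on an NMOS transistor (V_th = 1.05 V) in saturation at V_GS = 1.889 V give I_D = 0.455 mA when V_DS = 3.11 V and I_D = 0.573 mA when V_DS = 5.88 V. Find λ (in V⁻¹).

λ = 0.132 V⁻¹

With V_GS fixed, I_D ∝ (1 + λ V_DS) in saturation, so I_D2/I_D1 = (1 + λ V_DS2)/(1 + λ V_DS1).
0.573/0.455 = 1.259 = (1 + 5.88 λ)/(1 + 3.11 λ).
Solving: λ (I_D1 V_DS2 − I_D2 V_DS1) = I_D2 − I_D1, so λ = (0.573 − 0.455) / (0.455 × 5.88 − 0.573 × 3.11) = 0.118 / 0.893 = 0.132 V⁻¹.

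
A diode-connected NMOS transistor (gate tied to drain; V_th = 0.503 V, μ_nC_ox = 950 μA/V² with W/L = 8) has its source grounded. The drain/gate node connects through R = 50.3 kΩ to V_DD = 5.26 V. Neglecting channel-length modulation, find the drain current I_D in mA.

I_D = 0.0915 mA

With gate tied to drain, V_GS = V_DS ≥ V_GS − V_th, so the device is in saturation.
k_n = μ_nC_ox · (W/L) = 7.6 mA/V².
KCL at the drain: ½ k_n (V_GS − V_th)² = (V_DD − V_GS)/R.
Let x = V_GS − 0.503. Then 191 x² + x − 4.757 = 0, giving x = 0.155 V (positive root), so V_GS = 0.658 V.
I_D = (V_DD − V_GS)/R = (5.26 − 0.658) / 50.3 = 0.0915 mA.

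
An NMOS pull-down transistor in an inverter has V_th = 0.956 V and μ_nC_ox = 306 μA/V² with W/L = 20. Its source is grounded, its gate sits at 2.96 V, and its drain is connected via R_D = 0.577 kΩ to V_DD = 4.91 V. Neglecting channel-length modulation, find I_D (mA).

I_D = 7.26 mA

V_GS = V_G = 2.96 V, so V_ov = 2.96 − 0.956 = 2 V.
k_n = μ_nC_ox · (W/L) = 6.12 mA/V².
Assume saturation: I_D = ½ k_n V_ov² = 0.5 × 6.12 × 2² = 12.3 mA, giving V_DS = V_DD − I_D R_D = 4.91 − 12.3 × 0.577 = -2.18 V.
But -2.18 V < V_ov = 2 V, so the device is actually in triode.
In triode I_D = k_n[V_ov V_DS − ½ V_DS²] and I_D = (V_DD − V_DS)/R_D. Equating: 1.77 V_DS² − 8.077 V_DS + 4.91 = 0, giving V_DS = 0.722 V (the root below V_ov).
I_D = (4.91 − 0.722) / 0.577 = 7.26 mA.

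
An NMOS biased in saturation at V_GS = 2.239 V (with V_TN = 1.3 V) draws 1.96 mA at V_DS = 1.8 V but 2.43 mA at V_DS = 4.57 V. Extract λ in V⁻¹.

With V_GS fixed, I_D ∝ (1 + λ V_DS) in saturation, so I_D2/I_D1 = (1 + λ V_DS2)/(1 + λ V_DS1).
2.43/1.96 = 1.24 = (1 + 4.57 λ)/(1 + 1.8 λ).
Solving: λ (I_D1 V_DS2 − I_D2 V_DS1) = I_D2 − I_D1, so λ = (2.43 − 1.96) / (1.96 × 4.57 − 2.43 × 1.8) = 0.47 / 4.58 = 0.103 V⁻¹.

λ = 0.103 V⁻¹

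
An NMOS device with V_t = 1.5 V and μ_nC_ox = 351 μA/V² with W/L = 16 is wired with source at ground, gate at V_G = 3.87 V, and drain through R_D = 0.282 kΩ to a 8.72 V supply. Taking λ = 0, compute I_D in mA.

I_D = 15.8 mA

V_GS = V_G = 3.87 V, so V_ov = 3.87 − 1.5 = 2.37 V.
k_n = μ_nC_ox · (W/L) = 5.616 mA/V².
Assume saturation: I_D = ½ k_n V_ov² = 0.5 × 5.616 × 2.37² = 15.8 mA, giving V_DS = V_DD − I_D R_D = 8.72 − 15.8 × 0.282 = 4.27 V.
V_DS = 4.27 V ≥ V_ov = 2.37 V, confirming saturation.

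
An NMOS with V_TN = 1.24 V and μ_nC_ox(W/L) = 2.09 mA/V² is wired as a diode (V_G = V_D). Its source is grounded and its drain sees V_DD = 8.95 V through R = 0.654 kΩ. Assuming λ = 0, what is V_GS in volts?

V_GS = 3.95 V

With gate tied to drain, V_GS = V_DS ≥ V_GS − V_TN, so the device is in saturation.
KCL at the drain: ½ k_n (V_GS − V_TN)² = (V_DD − V_GS)/R.
Let x = V_GS − 1.24. Then 0.683 x² + x − 7.71 = 0, giving x = 2.71 V (positive root), so V_GS = 3.95 V.
I_D = (V_DD − V_GS)/R = (8.95 − 3.95) / 0.654 = 7.65 mA.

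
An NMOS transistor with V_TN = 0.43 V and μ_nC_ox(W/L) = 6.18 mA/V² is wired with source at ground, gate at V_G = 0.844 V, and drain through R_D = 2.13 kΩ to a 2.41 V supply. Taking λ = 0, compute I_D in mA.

I_D = 0.530 mA

V_GS = V_G = 0.844 V, so V_ov = 0.844 − 0.43 = 0.414 V.
Assume saturation: I_D = ½ k_n V_ov² = 0.5 × 6.18 × 0.414² = 0.53 mA, giving V_DS = V_DD − I_D R_D = 2.41 − 0.53 × 2.13 = 1.28 V.
V_DS = 1.28 V ≥ V_ov = 0.414 V, confirming saturation.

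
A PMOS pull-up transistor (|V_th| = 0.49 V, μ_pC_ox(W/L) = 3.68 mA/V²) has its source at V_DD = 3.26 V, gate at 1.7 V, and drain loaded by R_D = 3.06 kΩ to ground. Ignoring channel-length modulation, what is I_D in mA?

V_SG = V_DD − V_G = 3.26 − 1.7 = 1.56 V, so V_ov = 1.56 − 0.49 = 1.07 V.
Assume saturation: I_D = ½ k_p V_ov² = 0.5 × 3.68 × 1.07² = 2.11 mA, giving V_SD = V_DD − I_D R_D = 3.26 − 2.11 × 3.06 = -3.19 V.
But -3.19 V < V_ov = 1.07 V, so the device is actually in triode.
In triode I_D = k_p[V_ov V_SD − ½ V_SD²] and I_D = (V_DD − V_SD)/R_D. Equating: 5.63 V_SD² − 13.05 V_SD + 3.26 = 0, giving V_SD = 0.285 V (the root below V_ov).
I_D = (3.26 − 0.285) / 3.06 = 0.972 mA.

I_D = 0.972 mA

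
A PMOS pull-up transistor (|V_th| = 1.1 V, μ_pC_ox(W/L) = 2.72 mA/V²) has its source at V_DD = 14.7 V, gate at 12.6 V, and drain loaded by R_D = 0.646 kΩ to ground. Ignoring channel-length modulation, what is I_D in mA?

I_D = 1.36 mA

V_SG = V_DD − V_G = 14.7 − 12.6 = 2.1 V, so V_ov = 2.1 − 1.1 = 1 V.
Assume saturation: I_D = ½ k_p V_ov² = 0.5 × 2.72 × 1² = 1.36 mA, giving V_SD = V_DD − I_D R_D = 14.7 − 1.36 × 0.646 = 13.8 V.
V_SD = 13.8 V ≥ V_ov = 1 V, confirming saturation.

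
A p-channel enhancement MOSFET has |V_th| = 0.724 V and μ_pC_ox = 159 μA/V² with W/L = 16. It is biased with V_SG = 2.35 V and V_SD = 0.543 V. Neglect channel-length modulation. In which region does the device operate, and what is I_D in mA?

Triode; I_D = 1.87 mA

k_p = μ_pC_ox · (W/L) = 2.544 mA/V².
V_ov = V_SG − |V_th| = 2.35 − 0.724 = 1.63 V.
Since V_SD = 0.543 V < V_ov = 1.63 V, the device is in the triode region.
I_D = k_p [V_ov · V_SD − ½ V_SD²] = 2.544 × [1.63 × 0.543 − 0.5 × 0.543²] = 1.87 mA.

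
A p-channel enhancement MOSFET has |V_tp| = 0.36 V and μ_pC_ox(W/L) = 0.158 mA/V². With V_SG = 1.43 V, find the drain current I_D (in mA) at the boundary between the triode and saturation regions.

At the boundary V_SD = V_ov = V_SG − |V_tp| = 1.43 − 0.36 = 1.07 V.
I_D = ½ k_p V_ov² = 0.5 × 0.158 × 1.07² = 0.0904 mA.

I_D = 0.0904 mA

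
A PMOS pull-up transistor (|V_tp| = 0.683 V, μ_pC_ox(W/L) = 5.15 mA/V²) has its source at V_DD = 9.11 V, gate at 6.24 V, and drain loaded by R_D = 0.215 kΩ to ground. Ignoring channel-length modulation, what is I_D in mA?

V_SG = V_DD − V_G = 9.11 − 6.24 = 2.87 V, so V_ov = 2.87 − 0.683 = 2.19 V.
Assume saturation: I_D = ½ k_p V_ov² = 0.5 × 5.15 × 2.19² = 12.3 mA, giving V_SD = V_DD − I_D R_D = 9.11 − 12.3 × 0.215 = 6.46 V.
V_SD = 6.46 V ≥ V_ov = 2.19 V, confirming saturation.

I_D = 12.3 mA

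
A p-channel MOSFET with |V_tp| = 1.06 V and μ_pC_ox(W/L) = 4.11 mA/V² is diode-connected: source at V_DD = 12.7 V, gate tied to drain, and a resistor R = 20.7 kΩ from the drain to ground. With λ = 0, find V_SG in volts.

V_SG = 1.57 V

With gate tied to drain, V_SG = V_SD ≥ V_SG − |V_tp|, so the device is in saturation.
KCL at the drain: ½ k_p (V_SG − |V_tp|)² = (V_DD − V_SG)/R.
Let x = V_SG − 1.06. Then 42.5 x² + x − 11.64 = 0, giving x = 0.511 V (positive root), so V_SG = 1.57 V.
I_D = (V_DD − V_SG)/R = (12.7 − 1.57) / 20.7 = 0.538 mA.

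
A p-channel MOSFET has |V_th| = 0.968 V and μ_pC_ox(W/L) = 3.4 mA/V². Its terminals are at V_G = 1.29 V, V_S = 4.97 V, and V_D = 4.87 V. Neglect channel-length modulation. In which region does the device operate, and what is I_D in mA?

Triode; I_D = 0.905 mA

V_SG = V_S − V_G = 4.97 − 1.29 = 3.68 V; V_SD = V_S − V_D = 4.97 − 4.87 = 0.1 V.
V_ov = V_SG − |V_th| = 3.68 − 0.968 = 2.71 V.
Since V_SD = 0.1 V < V_ov = 2.71 V, the device is in the triode region.
I_D = k_p [V_ov · V_SD − ½ V_SD²] = 3.4 × [2.71 × 0.1 − 0.5 × 0.1²] = 0.905 mA.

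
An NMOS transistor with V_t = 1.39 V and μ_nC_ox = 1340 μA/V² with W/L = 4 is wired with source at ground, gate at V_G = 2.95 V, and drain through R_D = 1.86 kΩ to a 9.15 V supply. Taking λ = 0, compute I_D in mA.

I_D = 4.54 mA

V_GS = V_G = 2.95 V, so V_ov = 2.95 − 1.39 = 1.56 V.
k_n = μ_nC_ox · (W/L) = 5.36 mA/V².
Assume saturation: I_D = ½ k_n V_ov² = 0.5 × 5.36 × 1.56² = 6.52 mA, giving V_DS = V_DD − I_D R_D = 9.15 − 6.52 × 1.86 = -2.98 V.
But -2.98 V < V_ov = 1.56 V, so the device is actually in triode.
In triode I_D = k_n[V_ov V_DS − ½ V_DS²] and I_D = (V_DD − V_DS)/R_D. Equating: 4.98 V_DS² − 16.55 V_DS + 9.15 = 0, giving V_DS = 0.701 V (the root below V_ov).
I_D = (9.15 − 0.701) / 1.86 = 4.54 mA.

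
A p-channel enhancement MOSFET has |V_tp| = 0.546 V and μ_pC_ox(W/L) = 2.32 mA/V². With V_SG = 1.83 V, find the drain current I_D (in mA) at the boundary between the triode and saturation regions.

I_D = 1.91 mA

At the boundary V_SD = V_ov = V_SG − |V_tp| = 1.83 − 0.546 = 1.28 V.
I_D = ½ k_p V_ov² = 0.5 × 2.32 × 1.28² = 1.91 mA.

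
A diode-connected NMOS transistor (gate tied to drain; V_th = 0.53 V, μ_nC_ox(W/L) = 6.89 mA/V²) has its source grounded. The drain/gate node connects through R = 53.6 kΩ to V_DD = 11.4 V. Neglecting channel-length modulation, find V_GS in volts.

With gate tied to drain, V_GS = V_DS ≥ V_GS − V_th, so the device is in saturation.
KCL at the drain: ½ k_n (V_GS − V_th)² = (V_DD − V_GS)/R.
Let x = V_GS − 0.53. Then 185 x² + x − 10.87 = 0, giving x = 0.24 V (positive root), so V_GS = 0.77 V.
I_D = (V_DD − V_GS)/R = (11.4 − 0.77) / 53.6 = 0.198 mA.

V_GS = 0.770 V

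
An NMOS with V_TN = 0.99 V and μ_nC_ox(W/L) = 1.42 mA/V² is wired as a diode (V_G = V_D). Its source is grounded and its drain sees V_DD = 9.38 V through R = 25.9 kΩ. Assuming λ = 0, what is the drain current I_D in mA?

With gate tied to drain, V_GS = V_DS ≥ V_GS − V_TN, so the device is in saturation.
KCL at the drain: ½ k_n (V_GS − V_TN)² = (V_DD − V_GS)/R.
Let x = V_GS − 0.99. Then 18.4 x² + x − 8.39 = 0, giving x = 0.649 V (positive root), so V_GS = 1.64 V.
I_D = (V_DD − V_GS)/R = (9.38 − 1.64) / 25.9 = 0.299 mA.

I_D = 0.299 mA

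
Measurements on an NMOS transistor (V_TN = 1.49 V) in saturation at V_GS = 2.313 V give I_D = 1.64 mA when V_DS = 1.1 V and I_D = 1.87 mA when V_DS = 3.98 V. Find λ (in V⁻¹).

With V_GS fixed, I_D ∝ (1 + λ V_DS) in saturation, so I_D2/I_D1 = (1 + λ V_DS2)/(1 + λ V_DS1).
1.87/1.64 = 1.14 = (1 + 3.98 λ)/(1 + 1.1 λ).
Solving: λ (I_D1 V_DS2 − I_D2 V_DS1) = I_D2 − I_D1, so λ = (1.87 − 1.64) / (1.64 × 3.98 − 1.87 × 1.1) = 0.23 / 4.47 = 0.0515 V⁻¹.

λ = 0.0515 V⁻¹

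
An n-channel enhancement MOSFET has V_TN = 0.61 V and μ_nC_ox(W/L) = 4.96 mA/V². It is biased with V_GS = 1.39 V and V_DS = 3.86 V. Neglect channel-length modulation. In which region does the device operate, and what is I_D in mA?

Saturation; I_D = 1.51 mA

V_ov = V_GS − V_TN = 1.39 − 0.61 = 0.78 V.
Since V_DS = 3.86 V ≥ V_ov = 0.78 V, the device is in saturation.
I_D = ½ k_n V_ov² = 0.5 × 4.96 × 0.78² = 1.51 mA.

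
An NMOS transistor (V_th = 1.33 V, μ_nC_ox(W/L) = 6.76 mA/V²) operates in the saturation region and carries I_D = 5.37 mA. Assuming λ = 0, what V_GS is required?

In saturation I_D = ½ k_n (V_GS − V_th)², so V_GS − V_th = √(2 I_D / k_n) = √(2 × 5.37 / 6.76) = 1.26 V.
V_GS = 1.33 + 1.26 = 2.59 V.

V_GS = 2.59 V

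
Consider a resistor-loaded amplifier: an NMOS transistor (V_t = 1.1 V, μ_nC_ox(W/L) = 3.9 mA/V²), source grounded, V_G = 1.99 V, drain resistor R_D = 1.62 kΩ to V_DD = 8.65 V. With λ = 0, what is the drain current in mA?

I_D = 1.54 mA

V_GS = V_G = 1.99 V, so V_ov = 1.99 − 1.1 = 0.89 V.
Assume saturation: I_D = ½ k_n V_ov² = 0.5 × 3.9 × 0.89² = 1.54 mA, giving V_DS = V_DD − I_D R_D = 8.65 − 1.54 × 1.62 = 6.15 V.
V_DS = 6.15 V ≥ V_ov = 0.89 V, confirming saturation.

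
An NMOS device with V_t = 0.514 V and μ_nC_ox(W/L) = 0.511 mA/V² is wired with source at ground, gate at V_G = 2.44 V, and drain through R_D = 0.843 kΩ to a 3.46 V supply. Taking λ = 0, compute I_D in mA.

V_GS = V_G = 2.44 V, so V_ov = 2.44 − 0.514 = 1.93 V.
Assume saturation: I_D = ½ k_n V_ov² = 0.5 × 0.511 × 1.93² = 0.948 mA, giving V_DS = V_DD − I_D R_D = 3.46 − 0.948 × 0.843 = 2.66 V.
V_DS = 2.66 V ≥ V_ov = 1.93 V, confirming saturation.

I_D = 0.948 mA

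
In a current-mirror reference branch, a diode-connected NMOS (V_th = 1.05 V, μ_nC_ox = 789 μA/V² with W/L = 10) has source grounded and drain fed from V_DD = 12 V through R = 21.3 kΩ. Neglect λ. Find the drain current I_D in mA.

I_D = 0.497 mA

With gate tied to drain, V_GS = V_DS ≥ V_GS − V_th, so the device is in saturation.
k_n = μ_nC_ox · (W/L) = 7.89 mA/V².
KCL at the drain: ½ k_n (V_GS − V_th)² = (V_DD − V_GS)/R.
Let x = V_GS − 1.05. Then 84 x² + x − 10.95 = 0, giving x = 0.355 V (positive root), so V_GS = 1.41 V.
I_D = (V_DD − V_GS)/R = (12 − 1.41) / 21.3 = 0.497 mA.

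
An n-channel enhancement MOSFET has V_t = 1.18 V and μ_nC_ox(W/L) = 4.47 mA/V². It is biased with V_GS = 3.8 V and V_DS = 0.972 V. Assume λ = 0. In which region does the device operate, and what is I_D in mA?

V_ov = V_GS − V_t = 3.8 − 1.18 = 2.62 V.
Since V_DS = 0.972 V < V_ov = 2.62 V, the device is in the triode region.
I_D = k_n [V_ov · V_DS − ½ V_DS²] = 4.47 × [2.62 × 0.972 − 0.5 × 0.972²] = 9.27 mA.

Triode; I_D = 9.27 mA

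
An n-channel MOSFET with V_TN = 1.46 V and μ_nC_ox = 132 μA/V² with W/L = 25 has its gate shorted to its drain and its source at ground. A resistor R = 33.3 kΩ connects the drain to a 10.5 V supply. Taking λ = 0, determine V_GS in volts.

V_GS = 1.86 V

With gate tied to drain, V_GS = V_DS ≥ V_GS − V_TN, so the device is in saturation.
k_n = μ_nC_ox · (W/L) = 3.3 mA/V².
KCL at the drain: ½ k_n (V_GS − V_TN)² = (V_DD − V_GS)/R.
Let x = V_GS − 1.46. Then 54.9 x² + x − 9.04 = 0, giving x = 0.397 V (positive root), so V_GS = 1.86 V.
I_D = (V_DD − V_GS)/R = (10.5 − 1.86) / 33.3 = 0.26 mA.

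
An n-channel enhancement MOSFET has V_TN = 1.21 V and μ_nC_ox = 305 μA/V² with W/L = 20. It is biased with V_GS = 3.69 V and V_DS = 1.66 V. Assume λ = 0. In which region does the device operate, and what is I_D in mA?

k_n = μ_nC_ox · (W/L) = 6.1 mA/V².
V_ov = V_GS − V_TN = 3.69 − 1.21 = 2.48 V.
Since V_DS = 1.66 V < V_ov = 2.48 V, the device is in the triode region.
I_D = k_n [V_ov · V_DS − ½ V_DS²] = 6.1 × [2.48 × 1.66 − 0.5 × 1.66²] = 16.7 mA.

Triode; I_D = 16.7 mA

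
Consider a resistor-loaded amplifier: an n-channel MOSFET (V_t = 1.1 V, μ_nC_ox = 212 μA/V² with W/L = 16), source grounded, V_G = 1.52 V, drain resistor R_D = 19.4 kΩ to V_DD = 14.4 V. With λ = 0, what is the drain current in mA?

I_D = 0.299 mA

V_GS = V_G = 1.52 V, so V_ov = 1.52 − 1.1 = 0.42 V.
k_n = μ_nC_ox · (W/L) = 3.392 mA/V².
Assume saturation: I_D = ½ k_n V_ov² = 0.5 × 3.392 × 0.42² = 0.299 mA, giving V_DS = V_DD − I_D R_D = 14.4 − 0.299 × 19.4 = 8.6 V.
V_DS = 8.6 V ≥ V_ov = 0.42 V, confirming saturation.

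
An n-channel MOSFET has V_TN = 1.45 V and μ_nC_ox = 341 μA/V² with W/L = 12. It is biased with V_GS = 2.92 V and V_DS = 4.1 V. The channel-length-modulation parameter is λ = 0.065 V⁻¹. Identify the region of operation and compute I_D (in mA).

k_n = μ_nC_ox · (W/L) = 4.092 mA/V².
V_ov = V_GS − V_TN = 2.92 − 1.45 = 1.47 V.
Since V_DS = 4.1 V ≥ V_ov = 1.47 V, the device is in saturation.
I_D = ½ k_n V_ov² (1 + λ V_DS) = 0.5 × 4.092 × 1.47² × (1 + 0.065 × 4.1) = 5.6 mA.

Saturation; I_D = 5.60 mA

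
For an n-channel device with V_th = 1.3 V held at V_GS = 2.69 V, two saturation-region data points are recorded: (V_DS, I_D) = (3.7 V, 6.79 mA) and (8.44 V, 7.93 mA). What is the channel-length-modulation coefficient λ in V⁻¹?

λ = 0.0408 V⁻¹

With V_GS fixed, I_D ∝ (1 + λ V_DS) in saturation, so I_D2/I_D1 = (1 + λ V_DS2)/(1 + λ V_DS1).
7.93/6.79 = 1.168 = (1 + 8.44 λ)/(1 + 3.7 λ).
Solving: λ (I_D1 V_DS2 − I_D2 V_DS1) = I_D2 − I_D1, so λ = (7.93 − 6.79) / (6.79 × 8.44 − 7.93 × 3.7) = 1.14 / 28 = 0.0408 V⁻¹.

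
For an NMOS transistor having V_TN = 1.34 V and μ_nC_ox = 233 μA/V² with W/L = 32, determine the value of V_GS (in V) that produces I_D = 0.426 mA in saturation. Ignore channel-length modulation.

k_n = μ_nC_ox · (W/L) = 7.456 mA/V².
In saturation I_D = ½ k_n (V_GS − V_TN)², so V_GS − V_TN = √(2 I_D / k_n) = √(2 × 0.426 / 7.456) = 0.338 V.
V_GS = 1.34 + 0.338 = 1.68 V.

V_GS = 1.68 V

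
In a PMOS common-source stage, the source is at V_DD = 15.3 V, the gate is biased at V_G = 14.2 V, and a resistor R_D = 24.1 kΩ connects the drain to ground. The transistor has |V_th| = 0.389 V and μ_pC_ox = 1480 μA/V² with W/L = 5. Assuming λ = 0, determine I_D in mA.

I_D = 0.629 mA

V_SG = V_DD − V_G = 15.3 − 14.2 = 1.1 V, so V_ov = 1.1 − 0.389 = 0.711 V.
k_p = μ_pC_ox · (W/L) = 7.4 mA/V².
Assume saturation: I_D = ½ k_p V_ov² = 0.5 × 7.4 × 0.711² = 1.87 mA, giving V_SD = V_DD − I_D R_D = 15.3 − 1.87 × 24.1 = -29.8 V.
But -29.8 V < V_ov = 0.711 V, so the device is actually in triode.
In triode I_D = k_p[V_ov V_SD − ½ V_SD²] and I_D = (V_DD − V_SD)/R_D. Equating: 89.2 V_SD² − 127.8 V_SD + 15.3 = 0, giving V_SD = 0.132 V (the root below V_ov).
I_D = (15.3 − 0.132) / 24.1 = 0.629 mA.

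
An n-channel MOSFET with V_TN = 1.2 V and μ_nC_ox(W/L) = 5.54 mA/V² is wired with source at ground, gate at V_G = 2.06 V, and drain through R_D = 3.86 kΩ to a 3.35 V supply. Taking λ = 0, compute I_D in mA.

V_GS = V_G = 2.06 V, so V_ov = 2.06 − 1.2 = 0.86 V.
Assume saturation: I_D = ½ k_n V_ov² = 0.5 × 5.54 × 0.86² = 2.05 mA, giving V_DS = V_DD − I_D R_D = 3.35 − 2.05 × 3.86 = -4.56 V.
But -4.56 V < V_ov = 0.86 V, so the device is actually in triode.
In triode I_D = k_n[V_ov V_DS − ½ V_DS²] and I_D = (V_DD − V_DS)/R_D. Equating: 10.7 V_DS² − 19.39 V_DS + 3.35 = 0, giving V_DS = 0.193 V (the root below V_ov).
I_D = (3.35 − 0.193) / 3.86 = 0.818 mA.

I_D = 0.818 mA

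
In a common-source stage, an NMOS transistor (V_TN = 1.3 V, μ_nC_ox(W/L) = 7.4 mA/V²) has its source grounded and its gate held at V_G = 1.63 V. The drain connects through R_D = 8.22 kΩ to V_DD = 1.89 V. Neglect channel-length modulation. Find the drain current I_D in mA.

I_D = 0.217 mA

V_GS = V_G = 1.63 V, so V_ov = 1.63 − 1.3 = 0.33 V.
Assume saturation: I_D = ½ k_n V_ov² = 0.5 × 7.4 × 0.33² = 0.403 mA, giving V_DS = V_DD − I_D R_D = 1.89 − 0.403 × 8.22 = -1.42 V.
But -1.42 V < V_ov = 0.33 V, so the device is actually in triode.
In triode I_D = k_n[V_ov V_DS − ½ V_DS²] and I_D = (V_DD − V_DS)/R_D. Equating: 30.4 V_DS² − 21.07 V_DS + 1.89 = 0, giving V_DS = 0.106 V (the root below V_ov).
I_D = (1.89 − 0.106) / 8.22 = 0.217 mA.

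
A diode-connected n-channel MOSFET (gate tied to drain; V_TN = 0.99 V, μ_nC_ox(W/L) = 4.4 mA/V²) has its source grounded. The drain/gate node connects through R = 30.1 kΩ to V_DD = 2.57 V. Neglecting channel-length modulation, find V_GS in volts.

V_GS = 1.14 V

With gate tied to drain, V_GS = V_DS ≥ V_GS − V_TN, so the device is in saturation.
KCL at the drain: ½ k_n (V_GS − V_TN)² = (V_DD − V_GS)/R.
Let x = V_GS − 0.99. Then 66.2 x² + x − 1.58 = 0, giving x = 0.147 V (positive root), so V_GS = 1.14 V.
I_D = (V_DD − V_GS)/R = (2.57 − 1.14) / 30.1 = 0.0476 mA.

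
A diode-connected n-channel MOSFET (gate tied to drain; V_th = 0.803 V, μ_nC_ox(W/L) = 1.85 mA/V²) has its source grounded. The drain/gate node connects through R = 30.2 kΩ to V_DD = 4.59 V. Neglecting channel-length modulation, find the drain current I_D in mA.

I_D = 0.114 mA

With gate tied to drain, V_GS = V_DS ≥ V_GS − V_th, so the device is in saturation.
KCL at the drain: ½ k_n (V_GS − V_th)² = (V_DD − V_GS)/R.
Let x = V_GS − 0.803. Then 27.9 x² + x − 3.787 = 0, giving x = 0.351 V (positive root), so V_GS = 1.15 V.
I_D = (V_DD − V_GS)/R = (4.59 − 1.15) / 30.2 = 0.114 mA.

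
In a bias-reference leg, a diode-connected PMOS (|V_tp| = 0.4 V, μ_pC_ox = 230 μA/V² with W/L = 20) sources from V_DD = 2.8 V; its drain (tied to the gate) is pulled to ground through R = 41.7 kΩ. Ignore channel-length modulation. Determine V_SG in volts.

V_SG = 0.553 V

With gate tied to drain, V_SG = V_SD ≥ V_SG − |V_tp|, so the device is in saturation.
k_p = μ_pC_ox · (W/L) = 4.6 mA/V².
KCL at the drain: ½ k_p (V_SG − |V_tp|)² = (V_DD − V_SG)/R.
Let x = V_SG − 0.4. Then 95.9 x² + x − 2.4 = 0, giving x = 0.153 V (positive root), so V_SG = 0.553 V.
I_D = (V_DD − V_SG)/R = (2.8 − 0.553) / 41.7 = 0.0539 mA.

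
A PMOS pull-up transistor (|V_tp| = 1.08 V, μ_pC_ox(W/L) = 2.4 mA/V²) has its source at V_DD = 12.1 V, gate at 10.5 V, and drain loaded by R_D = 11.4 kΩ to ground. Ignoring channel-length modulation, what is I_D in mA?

V_SG = V_DD − V_G = 12.1 − 10.5 = 1.6 V, so V_ov = 1.6 − 1.08 = 0.52 V.
Assume saturation: I_D = ½ k_p V_ov² = 0.5 × 2.4 × 0.52² = 0.324 mA, giving V_SD = V_DD − I_D R_D = 12.1 − 0.324 × 11.4 = 8.4 V.
V_SD = 8.4 V ≥ V_ov = 0.52 V, confirming saturation.

I_D = 0.324 mA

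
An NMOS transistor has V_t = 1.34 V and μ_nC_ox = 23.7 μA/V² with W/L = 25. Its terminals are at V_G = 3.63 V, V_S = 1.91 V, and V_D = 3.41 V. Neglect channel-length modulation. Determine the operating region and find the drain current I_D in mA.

V_GS = V_G − V_S = 3.63 − 1.91 = 1.72 V; V_DS = V_D − V_S = 3.41 − 1.91 = 1.5 V.
k_n = μ_nC_ox · (W/L) = 0.5925 mA/V².
V_ov = V_GS − V_t = 1.72 − 1.34 = 0.38 V.
Since V_DS = 1.5 V ≥ V_ov = 0.38 V, the device is in saturation.
I_D = ½ k_n V_ov² = 0.5 × 0.5925 × 0.38² = 0.0428 mA.

Saturation; I_D = 0.0428 mA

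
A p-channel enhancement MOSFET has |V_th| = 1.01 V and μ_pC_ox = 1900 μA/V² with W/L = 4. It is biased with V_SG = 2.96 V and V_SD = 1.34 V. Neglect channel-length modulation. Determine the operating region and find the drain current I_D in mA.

Triode; I_D = 13.0 mA

k_p = μ_pC_ox · (W/L) = 7.6 mA/V².
V_ov = V_SG − |V_th| = 2.96 − 1.01 = 1.95 V.
Since V_SD = 1.34 V < V_ov = 1.95 V, the device is in the triode region.
I_D = k_p [V_ov · V_SD − ½ V_SD²] = 7.6 × [1.95 × 1.34 − 0.5 × 1.34²] = 13 mA.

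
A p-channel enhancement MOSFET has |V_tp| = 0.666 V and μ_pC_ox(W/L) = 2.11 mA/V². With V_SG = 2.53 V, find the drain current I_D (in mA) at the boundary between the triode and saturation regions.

I_D = 3.67 mA

At the boundary V_SD = V_ov = V_SG − |V_tp| = 2.53 − 0.666 = 1.86 V.
I_D = ½ k_p V_ov² = 0.5 × 2.11 × 1.86² = 3.67 mA.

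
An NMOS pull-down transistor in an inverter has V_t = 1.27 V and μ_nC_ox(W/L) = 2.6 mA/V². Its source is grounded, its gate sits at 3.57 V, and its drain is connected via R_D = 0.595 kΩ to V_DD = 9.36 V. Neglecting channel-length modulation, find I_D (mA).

I_D = 6.88 mA

V_GS = V_G = 3.57 V, so V_ov = 3.57 − 1.27 = 2.3 V.
Assume saturation: I_D = ½ k_n V_ov² = 0.5 × 2.6 × 2.3² = 6.88 mA, giving V_DS = V_DD − I_D R_D = 9.36 − 6.88 × 0.595 = 5.27 V.
V_DS = 5.27 V ≥ V_ov = 2.3 V, confirming saturation.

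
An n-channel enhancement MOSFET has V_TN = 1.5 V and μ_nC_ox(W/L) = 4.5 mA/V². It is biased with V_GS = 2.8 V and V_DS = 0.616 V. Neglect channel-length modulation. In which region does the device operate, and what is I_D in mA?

Triode; I_D = 2.75 mA

V_ov = V_GS − V_TN = 2.8 − 1.5 = 1.3 V.
Since V_DS = 0.616 V < V_ov = 1.3 V, the device is in the triode region.
I_D = k_n [V_ov · V_DS − ½ V_DS²] = 4.5 × [1.3 × 0.616 − 0.5 × 0.616²] = 2.75 mA.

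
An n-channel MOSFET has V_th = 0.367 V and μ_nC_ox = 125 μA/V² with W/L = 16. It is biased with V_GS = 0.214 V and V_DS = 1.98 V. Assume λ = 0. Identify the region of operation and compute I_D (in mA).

V_GS = 0.214 V < V_th = 0.367 V, so the transistor is in cutoff.

Cutoff; I_D = 0 mA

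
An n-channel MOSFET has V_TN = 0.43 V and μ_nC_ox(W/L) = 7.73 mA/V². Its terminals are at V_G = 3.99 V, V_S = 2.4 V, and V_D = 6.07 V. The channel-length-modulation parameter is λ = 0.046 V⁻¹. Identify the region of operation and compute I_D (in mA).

Saturation; I_D = 6.08 mA

V_GS = V_G − V_S = 3.99 − 2.4 = 1.59 V; V_DS = V_D − V_S = 6.07 − 2.4 = 3.67 V.
V_ov = V_GS − V_TN = 1.59 − 0.43 = 1.16 V.
Since V_DS = 3.67 V ≥ V_ov = 1.16 V, the device is in saturation.
I_D = ½ k_n V_ov² (1 + λ V_DS) = 0.5 × 7.73 × 1.16² × (1 + 0.046 × 3.67) = 6.08 mA.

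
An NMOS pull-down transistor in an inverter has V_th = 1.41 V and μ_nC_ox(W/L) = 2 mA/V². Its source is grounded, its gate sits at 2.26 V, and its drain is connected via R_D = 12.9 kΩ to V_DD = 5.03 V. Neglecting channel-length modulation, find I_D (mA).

V_GS = V_G = 2.26 V, so V_ov = 2.26 − 1.41 = 0.85 V.
Assume saturation: I_D = ½ k_n V_ov² = 0.5 × 2 × 0.85² = 0.722 mA, giving V_DS = V_DD − I_D R_D = 5.03 − 0.722 × 12.9 = -4.29 V.
But -4.29 V < V_ov = 0.85 V, so the device is actually in triode.
In triode I_D = k_n[V_ov V_DS − ½ V_DS²] and I_D = (V_DD − V_DS)/R_D. Equating: 12.9 V_DS² − 22.93 V_DS + 5.03 = 0, giving V_DS = 0.256 V (the root below V_ov).
I_D = (5.03 − 0.256) / 12.9 = 0.37 mA.

I_D = 0.370 mA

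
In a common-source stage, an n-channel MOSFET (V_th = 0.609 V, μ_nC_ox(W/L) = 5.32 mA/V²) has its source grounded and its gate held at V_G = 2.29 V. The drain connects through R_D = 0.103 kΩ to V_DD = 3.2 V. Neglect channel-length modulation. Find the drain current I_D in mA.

V_GS = V_G = 2.29 V, so V_ov = 2.29 − 0.609 = 1.68 V.
Assume saturation: I_D = ½ k_n V_ov² = 0.5 × 5.32 × 1.68² = 7.52 mA, giving V_DS = V_DD − I_D R_D = 3.2 − 7.52 × 0.103 = 2.43 V.
V_DS = 2.43 V ≥ V_ov = 1.68 V, confirming saturation.

I_D = 7.52 mA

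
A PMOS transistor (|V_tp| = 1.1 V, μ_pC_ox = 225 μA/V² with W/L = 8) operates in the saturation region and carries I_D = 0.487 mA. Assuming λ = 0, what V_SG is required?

V_SG = 1.84 V

k_p = μ_pC_ox · (W/L) = 1.8 mA/V².
In saturation I_D = ½ k_p (V_SG − |V_tp|)², so V_SG − |V_tp| = √(2 I_D / k_p) = √(2 × 0.487 / 1.8) = 0.736 V.
V_SG = 1.1 + 0.736 = 1.84 V.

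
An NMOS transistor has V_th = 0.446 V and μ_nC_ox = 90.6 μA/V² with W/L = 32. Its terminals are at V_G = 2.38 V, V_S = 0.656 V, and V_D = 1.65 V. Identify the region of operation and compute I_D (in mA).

Triode; I_D = 2.25 mA

V_GS = V_G − V_S = 2.38 − 0.656 = 1.72 V; V_DS = V_D − V_S = 1.65 − 0.656 = 0.994 V.
k_n = μ_nC_ox · (W/L) = 2.899 mA/V².
V_ov = V_GS − V_th = 1.72 − 0.446 = 1.28 V.
Since V_DS = 0.994 V < V_ov = 1.28 V, the device is in the triode region.
I_D = k_n [V_ov · V_DS − ½ V_DS²] = 2.899 × [1.28 × 0.994 − 0.5 × 0.994²] = 2.25 mA.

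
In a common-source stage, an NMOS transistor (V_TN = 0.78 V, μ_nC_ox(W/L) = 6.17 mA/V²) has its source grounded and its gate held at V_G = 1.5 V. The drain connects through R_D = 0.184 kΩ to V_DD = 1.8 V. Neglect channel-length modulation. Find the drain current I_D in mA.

I_D = 1.60 mA

V_GS = V_G = 1.5 V, so V_ov = 1.5 − 0.78 = 0.72 V.
Assume saturation: I_D = ½ k_n V_ov² = 0.5 × 6.17 × 0.72² = 1.6 mA, giving V_DS = V_DD − I_D R_D = 1.8 − 1.6 × 0.184 = 1.51 V.
V_DS = 1.51 V ≥ V_ov = 0.72 V, confirming saturation.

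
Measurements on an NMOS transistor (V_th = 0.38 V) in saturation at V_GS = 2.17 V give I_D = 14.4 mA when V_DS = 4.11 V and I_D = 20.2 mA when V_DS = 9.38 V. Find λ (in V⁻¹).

With V_GS fixed, I_D ∝ (1 + λ V_DS) in saturation, so I_D2/I_D1 = (1 + λ V_DS2)/(1 + λ V_DS1).
20.2/14.4 = 1.403 = (1 + 9.38 λ)/(1 + 4.11 λ).
Solving: λ (I_D1 V_DS2 − I_D2 V_DS1) = I_D2 − I_D1, so λ = (20.2 − 14.4) / (14.4 × 9.38 − 20.2 × 4.11) = 5.8 / 52 = 0.111 V⁻¹.

λ = 0.111 V⁻¹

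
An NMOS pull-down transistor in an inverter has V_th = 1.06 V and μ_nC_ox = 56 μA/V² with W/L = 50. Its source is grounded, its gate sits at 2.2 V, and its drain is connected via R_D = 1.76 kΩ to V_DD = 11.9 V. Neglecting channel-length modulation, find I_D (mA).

I_D = 1.82 mA

V_GS = V_G = 2.2 V, so V_ov = 2.2 − 1.06 = 1.14 V.
k_n = μ_nC_ox · (W/L) = 2.8 mA/V².
Assume saturation: I_D = ½ k_n V_ov² = 0.5 × 2.8 × 1.14² = 1.82 mA, giving V_DS = V_DD − I_D R_D = 11.9 − 1.82 × 1.76 = 8.7 V.
V_DS = 8.7 V ≥ V_ov = 1.14 V, confirming saturation.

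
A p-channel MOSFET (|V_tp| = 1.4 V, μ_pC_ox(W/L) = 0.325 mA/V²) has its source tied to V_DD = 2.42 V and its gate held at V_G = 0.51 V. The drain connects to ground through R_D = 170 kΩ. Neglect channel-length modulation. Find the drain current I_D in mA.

V_SG = V_DD − V_G = 2.42 − 0.51 = 1.91 V, so V_ov = 1.91 − 1.4 = 0.51 V.
Assume saturation: I_D = ½ k_p V_ov² = 0.5 × 0.325 × 0.51² = 0.0423 mA, giving V_SD = V_DD − I_D R_D = 2.42 − 0.0423 × 170 = -4.77 V.
But -4.77 V < V_ov = 0.51 V, so the device is actually in triode.
In triode I_D = k_p[V_ov V_SD − ½ V_SD²] and I_D = (V_DD − V_SD)/R_D. Equating: 27.6 V_SD² − 29.18 V_SD + 2.42 = 0, giving V_SD = 0.0907 V (the root below V_ov).
I_D = (2.42 − 0.0907) / 170 = 0.0137 mA.

I_D = 0.0137 mA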